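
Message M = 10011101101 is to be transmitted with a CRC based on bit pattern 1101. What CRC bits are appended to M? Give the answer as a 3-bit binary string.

Append 3 zeros: 10011101101000. Divide by 1101 (XOR where the leading bit is 1):
  pos 0: 1001 XOR 1101 = 0100
  pos 1: 1001 XOR 1101 = 0100
  pos 2: 1001 XOR 1101 = 0100
  pos 3: 1000 XOR 1101 = 0101
  pos 4: 1011 XOR 1101 = 0110
  pos 5: 1101 XOR 1101 = 0000
  pos 10: 1000 XOR 1101 = 0101
Remainder (last 3 bits) = 101. This is the CRC / FCS.

101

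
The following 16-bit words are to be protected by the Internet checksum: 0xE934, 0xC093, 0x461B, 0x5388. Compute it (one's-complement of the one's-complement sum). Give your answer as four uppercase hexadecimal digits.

One's-complement addition (fold any carry out of bit 15 back into bit 0):
  0xE934 + 0xC093 = 0x1A9C7 → wrap carry → 0xA9C8
  0xA9C8 + 0x461B = 0x0EFE3
  0xEFE3 + 0x5388 = 0x1436B → wrap carry → 0x436C
One's-complement sum = 0x436C.
Checksum = ~0x436C & 0xFFFF = 0xBC93.

BC93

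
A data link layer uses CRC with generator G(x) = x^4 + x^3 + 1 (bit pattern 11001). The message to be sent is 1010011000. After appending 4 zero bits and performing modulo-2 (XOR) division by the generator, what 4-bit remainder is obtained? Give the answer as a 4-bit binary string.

Append 4 zeros: 10100110000000. Divide by 11001 (XOR where the leading bit is 1):
  pos 0: 10100 XOR 11001 = 01101
  pos 1: 11011 XOR 11001 = 00010
  pos 4: 10100 XOR 11001 = 01101
  pos 5: 11010 XOR 11001 = 00011
  pos 8: 11000 XOR 11001 = 00001
Remainder (last 4 bits) = 0010. This is the CRC / FCS.

0010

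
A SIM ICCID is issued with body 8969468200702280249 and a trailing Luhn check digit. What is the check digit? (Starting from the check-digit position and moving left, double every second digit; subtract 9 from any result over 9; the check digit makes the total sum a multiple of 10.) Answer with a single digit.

4

Partial digits right→left: 9 4 2 0 8 2 2 0 7 0 0 2 8 6 4 9 6 9 8
Double every second digit counting from the check-digit position (so the 1st, 3rd, 5th, ... of the partial from the right).
  doubled (with −9 where >9): 9 4 7 4 5 0 7 8 3 7 → sum 54
  kept as-is: 4 0 2 0 0 2 6 9 9 → sum 32
Total = 54 + 32 = 86.
Check digit = (10 − (86 mod 10)) mod 10 = 4.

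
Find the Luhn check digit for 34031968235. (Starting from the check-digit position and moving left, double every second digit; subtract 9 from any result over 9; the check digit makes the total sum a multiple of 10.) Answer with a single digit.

Partial digits right→left: 5 3 2 8 6 9 1 3 0 4 3
Double every second digit counting from the check-digit position (so the 1st, 3rd, 5th, ... of the partial from the right).
  doubled (with −9 where >9): 1 4 3 2 0 6 → sum 16
  kept as-is: 3 8 9 3 4 → sum 27
Total = 16 + 27 = 43.
Check digit = (10 − (43 mod 10)) mod 10 = 7.

7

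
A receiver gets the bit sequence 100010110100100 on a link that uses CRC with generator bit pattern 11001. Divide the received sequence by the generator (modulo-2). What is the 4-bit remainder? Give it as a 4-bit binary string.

Modulo-2 division of 100010110100100 by 11001:
  pos 0: 10001 XOR 11001 = 01000
  pos 1: 10000 XOR 11001 = 01001
  pos 2: 10011 XOR 11001 = 01010
  pos 3: 10101 XOR 11001 = 01100
  pos 4: 11000 XOR 11001 = 00001
  pos 8: 11001 XOR 11001 = 00000
Remainder = 0000 (zero — the frame passes the CRC check).

0000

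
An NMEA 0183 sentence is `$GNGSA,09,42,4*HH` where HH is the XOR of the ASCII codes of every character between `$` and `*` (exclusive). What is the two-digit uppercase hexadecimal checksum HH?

4B

XOR the ASCII codes of the payload characters:
  'G' = 0x47 → acc = 0x47
  'N' = 0x4E → acc = 0x09
  'G' = 0x47 → acc = 0x4E
  'S' = 0x53 → acc = 0x1D
  'A' = 0x41 → acc = 0x5C
  ',' = 0x2C → acc = 0x70
  '0' = 0x30 → acc = 0x40
  '9' = 0x39 → acc = 0x79
  ',' = 0x2C → acc = 0x55
  '4' = 0x34 → acc = 0x61
  '2' = 0x32 → acc = 0x53
  ',' = 0x2C → acc = 0x7F
  '4' = 0x34 → acc = 0x4B
Checksum = 0x4B.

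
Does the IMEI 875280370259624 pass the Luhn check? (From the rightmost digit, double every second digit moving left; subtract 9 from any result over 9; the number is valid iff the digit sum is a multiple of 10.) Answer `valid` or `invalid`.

valid

From the right, keep odd positions and double even positions (subtract 9 from any doubled value over 9):
  doubled (positions 2,4,...): 4 9 4 5 0 4 5 → sum 31
  kept (positions 1,3,...): 4 6 5 0 3 8 5 8 → sum 39
Total = 70.
70 mod 10 = 0, so the number is valid.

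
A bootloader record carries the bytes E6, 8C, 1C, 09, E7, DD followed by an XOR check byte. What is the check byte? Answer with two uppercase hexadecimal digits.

XOR the bytes together:
  start with 0xE6
  0xE6 ⊕ 0x8C = 0x6A
  0x6A ⊕ 0x1C = 0x76
  0x76 ⊕ 0x09 = 0x7F
  0x7F ⊕ 0xE7 = 0x98
  0x98 ⊕ 0xDD = 0x45

45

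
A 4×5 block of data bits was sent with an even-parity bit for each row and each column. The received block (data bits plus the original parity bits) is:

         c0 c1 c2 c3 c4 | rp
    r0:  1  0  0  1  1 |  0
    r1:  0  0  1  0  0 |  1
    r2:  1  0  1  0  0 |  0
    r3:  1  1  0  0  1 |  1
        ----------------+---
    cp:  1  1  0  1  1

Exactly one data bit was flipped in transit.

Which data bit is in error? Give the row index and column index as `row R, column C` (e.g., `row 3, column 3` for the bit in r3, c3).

Recompute each row's even parity and compare to rp:
  r0: data parity 1, sent rp 0 → mismatch
  r1: data parity 1, sent rp 1 → ok
  r2: data parity 0, sent rp 0 → ok
  r3: data parity 1, sent rp 1 → ok
Recompute each column's even parity and compare to cp:
  c0: data parity 1, sent cp 1 → ok
  c1: data parity 1, sent cp 1 → ok
  c2: data parity 0, sent cp 0 → ok
  c3: data parity 1, sent cp 1 → ok
  c4: data parity 0, sent cp 1 → mismatch
Exactly one row (r0) and one column (c4) fail → the flipped bit is at their intersection.

row 0, column 4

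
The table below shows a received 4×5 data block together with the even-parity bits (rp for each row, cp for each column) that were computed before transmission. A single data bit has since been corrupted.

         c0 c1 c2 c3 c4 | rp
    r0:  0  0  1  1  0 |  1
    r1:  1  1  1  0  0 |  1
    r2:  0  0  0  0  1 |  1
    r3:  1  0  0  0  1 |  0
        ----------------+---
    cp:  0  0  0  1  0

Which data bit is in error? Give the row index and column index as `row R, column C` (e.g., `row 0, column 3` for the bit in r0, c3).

Recompute each row's even parity and compare to rp:
  r0: data parity 0, sent rp 1 → mismatch
  r1: data parity 1, sent rp 1 → ok
  r2: data parity 1, sent rp 1 → ok
  r3: data parity 0, sent rp 0 → ok
Recompute each column's even parity and compare to cp:
  c0: data parity 0, sent cp 0 → ok
  c1: data parity 1, sent cp 0 → mismatch
  c2: data parity 0, sent cp 0 → ok
  c3: data parity 1, sent cp 1 → ok
  c4: data parity 0, sent cp 0 → ok
Exactly one row (r0) and one column (c1) fail → the flipped bit is at their intersection.

row 0, column 1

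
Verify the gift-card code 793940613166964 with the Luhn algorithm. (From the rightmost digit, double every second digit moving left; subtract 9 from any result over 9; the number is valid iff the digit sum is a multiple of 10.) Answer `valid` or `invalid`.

valid

From the right, keep odd positions and double even positions (subtract 9 from any doubled value over 9):
  doubled (positions 2,4,...): 3 3 2 2 0 9 9 → sum 28
  kept (positions 1,3,...): 4 9 6 3 6 4 3 7 → sum 42
Total = 70.
70 mod 10 = 0, so the number is valid.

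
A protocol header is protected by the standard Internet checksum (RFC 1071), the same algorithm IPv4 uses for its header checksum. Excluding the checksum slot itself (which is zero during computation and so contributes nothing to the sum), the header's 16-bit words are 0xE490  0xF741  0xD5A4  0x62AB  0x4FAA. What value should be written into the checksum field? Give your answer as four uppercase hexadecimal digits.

One's-complement addition (fold any carry out of bit 15 back into bit 0):
  0xE490 + 0xF741 = 0x1DBD1 → wrap carry → 0xDBD2
  0xDBD2 + 0xD5A4 = 0x1B176 → wrap carry → 0xB177
  0xB177 + 0x62AB = 0x11422 → wrap carry → 0x1423
  0x1423 + 0x4FAA = 0x063CD
One's-complement sum = 0x63CD.
Checksum = ~0x63CD & 0xFFFF = 0x9C32.

9C32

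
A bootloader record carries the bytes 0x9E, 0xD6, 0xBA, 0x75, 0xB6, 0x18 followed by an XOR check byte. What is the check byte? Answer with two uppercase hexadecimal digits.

XOR the bytes together:
  start with 0x9E
  0x9E ⊕ 0xD6 = 0x48
  0x48 ⊕ 0xBA = 0xF2
  0xF2 ⊕ 0x75 = 0x87
  0x87 ⊕ 0xB6 = 0x31
  0x31 ⊕ 0x18 = 0x29

29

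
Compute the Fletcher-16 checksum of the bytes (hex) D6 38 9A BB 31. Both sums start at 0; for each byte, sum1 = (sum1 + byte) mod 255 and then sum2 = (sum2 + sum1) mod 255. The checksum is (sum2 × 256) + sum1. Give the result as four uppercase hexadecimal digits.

Running sums (mod 255):
  after byte 0 (D6): sum1=214, sum2=214
  after byte 1 (38): sum1=15, sum2=229
  after byte 2 (9A): sum1=169, sum2=143
  after byte 3 (BB): sum1=101, sum2=244
  after byte 4 (31): sum1=150, sum2=139
Checksum = sum2·256 + sum1 = 139·256 + 150 = 35734 = 0x8B96.

8B96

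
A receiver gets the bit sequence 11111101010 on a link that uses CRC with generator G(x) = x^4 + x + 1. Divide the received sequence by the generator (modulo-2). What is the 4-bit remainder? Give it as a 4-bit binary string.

0011

Modulo-2 division of 11111101010 by 10011:
  pos 0: 11111 XOR 10011 = 01100
  pos 1: 11001 XOR 10011 = 01010
  pos 2: 10100 XOR 10011 = 00111
  pos 4: 11110 XOR 10011 = 01101
  pos 5: 11011 XOR 10011 = 01000
  pos 6: 10000 XOR 10011 = 00011
Remainder = 0011 (nonzero — an error is detected).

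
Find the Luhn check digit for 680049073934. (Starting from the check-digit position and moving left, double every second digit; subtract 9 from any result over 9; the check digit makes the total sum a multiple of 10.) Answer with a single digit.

6

Partial digits right→left: 4 3 9 3 7 0 9 4 0 0 8 6
Double every second digit counting from the check-digit position (so the 1st, 3rd, 5th, ... of the partial from the right).
  doubled (with −9 where >9): 8 9 5 9 0 7 → sum 38
  kept as-is: 3 3 0 4 0 6 → sum 16
Total = 38 + 16 = 54.
Check digit = (10 − (54 mod 10)) mod 10 = 6.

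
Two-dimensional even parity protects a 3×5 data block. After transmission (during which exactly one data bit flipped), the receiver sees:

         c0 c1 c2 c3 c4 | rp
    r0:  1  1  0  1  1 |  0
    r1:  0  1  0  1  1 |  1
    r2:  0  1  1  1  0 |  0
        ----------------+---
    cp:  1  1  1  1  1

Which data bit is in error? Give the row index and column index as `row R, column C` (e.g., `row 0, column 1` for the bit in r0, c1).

Recompute each row's even parity and compare to rp:
  r0: data parity 0, sent rp 0 → ok
  r1: data parity 1, sent rp 1 → ok
  r2: data parity 1, sent rp 0 → mismatch
Recompute each column's even parity and compare to cp:
  c0: data parity 1, sent cp 1 → ok
  c1: data parity 1, sent cp 1 → ok
  c2: data parity 1, sent cp 1 → ok
  c3: data parity 1, sent cp 1 → ok
  c4: data parity 0, sent cp 1 → mismatch
Exactly one row (r2) and one column (c4) fail → the flipped bit is at their intersection.

row 2, column 4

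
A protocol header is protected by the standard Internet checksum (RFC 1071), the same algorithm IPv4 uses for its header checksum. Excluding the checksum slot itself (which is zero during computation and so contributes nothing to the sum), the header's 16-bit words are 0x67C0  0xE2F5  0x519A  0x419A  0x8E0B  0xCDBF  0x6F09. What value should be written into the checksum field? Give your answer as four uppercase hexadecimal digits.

One's-complement addition (fold any carry out of bit 15 back into bit 0):
  0x67C0 + 0xE2F5 = 0x14AB5 → wrap carry → 0x4AB6
  0x4AB6 + 0x519A = 0x09C50
  0x9C50 + 0x419A = 0x0DDEA
  0xDDEA + 0x8E0B = 0x16BF5 → wrap carry → 0x6BF6
  0x6BF6 + 0xCDBF = 0x139B5 → wrap carry → 0x39B6
  0x39B6 + 0x6F09 = 0x0A8BF
One's-complement sum = 0xA8BF.
Checksum = ~0xA8BF & 0xFFFF = 0x5740.

5740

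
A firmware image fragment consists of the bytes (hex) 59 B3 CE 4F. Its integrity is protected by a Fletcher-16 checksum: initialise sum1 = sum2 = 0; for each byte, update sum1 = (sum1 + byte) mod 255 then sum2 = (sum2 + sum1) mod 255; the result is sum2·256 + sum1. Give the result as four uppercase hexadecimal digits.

Running sums (mod 255):
  after byte 0 (59): sum1=89, sum2=89
  after byte 1 (B3): sum1=13, sum2=102
  after byte 2 (CE): sum1=219, sum2=66
  after byte 3 (4F): sum1=43, sum2=109
Checksum = sum2·256 + sum1 = 109·256 + 43 = 27947 = 0x6D2B.

6D2B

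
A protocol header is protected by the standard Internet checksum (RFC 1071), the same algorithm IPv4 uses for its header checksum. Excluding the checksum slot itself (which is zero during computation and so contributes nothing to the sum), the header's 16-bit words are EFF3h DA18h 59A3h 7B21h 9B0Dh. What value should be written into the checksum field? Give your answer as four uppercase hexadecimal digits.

One's-complement addition (fold any carry out of bit 15 back into bit 0):
  0xEFF3 + 0xDA18 = 0x1CA0B → wrap carry → 0xCA0C
  0xCA0C + 0x59A3 = 0x123AF → wrap carry → 0x23B0
  0x23B0 + 0x7B21 = 0x09ED1
  0x9ED1 + 0x9B0D = 0x139DE → wrap carry → 0x39DF
One's-complement sum = 0x39DF.
Checksum = ~0x39DF & 0xFFFF = 0xC620.

C620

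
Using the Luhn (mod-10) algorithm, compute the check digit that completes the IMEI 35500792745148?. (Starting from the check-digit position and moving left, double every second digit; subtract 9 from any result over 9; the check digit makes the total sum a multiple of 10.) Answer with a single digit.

Partial digits right→left: 8 4 1 5 4 7 2 9 7 0 0 5 5 3
Double every second digit counting from the check-digit position (so the 1st, 3rd, 5th, ... of the partial from the right).
  doubled (with −9 where >9): 7 2 8 4 5 0 1 → sum 27
  kept as-is: 4 5 7 9 0 5 3 → sum 33
Total = 27 + 33 = 60.
Check digit = (10 − (60 mod 10)) mod 10 = 0.

0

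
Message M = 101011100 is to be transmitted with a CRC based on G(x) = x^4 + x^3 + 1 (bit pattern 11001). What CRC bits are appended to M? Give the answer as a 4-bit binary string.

Append 4 zeros: 1010111000000. Divide by 11001 (XOR where the leading bit is 1):
  pos 0: 10101 XOR 11001 = 01100
  pos 1: 11001 XOR 11001 = 00000
  pos 6: 10000 XOR 11001 = 01001
  pos 7: 10010 XOR 11001 = 01011
  pos 8: 10110 XOR 11001 = 01111
Remainder (last 4 bits) = 1111. This is the CRC / FCS.

1111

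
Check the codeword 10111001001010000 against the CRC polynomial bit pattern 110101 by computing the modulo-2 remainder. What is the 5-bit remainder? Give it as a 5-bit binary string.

11111

Modulo-2 division of 10111001001010000 by 110101:
  pos 0: 101110 XOR 110101 = 011011
  pos 1: 110110 XOR 110101 = 000011
  pos 5: 111001 XOR 110101 = 001100
  pos 7: 110001 XOR 110101 = 000100
  pos 10: 100000 XOR 110101 = 010101
  pos 11: 101010 XOR 110101 = 011111
Remainder = 11111 (nonzero — an error is detected).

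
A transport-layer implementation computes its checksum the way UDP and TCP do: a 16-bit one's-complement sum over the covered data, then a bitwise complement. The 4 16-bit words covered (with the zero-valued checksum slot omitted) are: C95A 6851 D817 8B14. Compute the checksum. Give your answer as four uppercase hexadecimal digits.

6B27

One's-complement addition (fold any carry out of bit 15 back into bit 0):
  0xC95A + 0x6851 = 0x131AB → wrap carry → 0x31AC
  0x31AC + 0xD817 = 0x109C3 → wrap carry → 0x09C4
  0x09C4 + 0x8B14 = 0x094D8
One's-complement sum = 0x94D8.
Checksum = ~0x94D8 & 0xFFFF = 0x6B27.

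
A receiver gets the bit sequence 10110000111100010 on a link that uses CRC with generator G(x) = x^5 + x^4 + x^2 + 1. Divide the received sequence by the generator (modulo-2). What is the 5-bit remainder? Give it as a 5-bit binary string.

Modulo-2 division of 10110000111100010 by 110101:
  pos 0: 101100 XOR 110101 = 011001
  pos 1: 110010 XOR 110101 = 000111
  pos 4: 111011 XOR 110101 = 001110
  pos 6: 111011 XOR 110101 = 001110
  pos 8: 111000 XOR 110101 = 001101
  pos 10: 110101 XOR 110101 = 000000
Remainder = 00000 (zero — the frame passes the CRC check).

00000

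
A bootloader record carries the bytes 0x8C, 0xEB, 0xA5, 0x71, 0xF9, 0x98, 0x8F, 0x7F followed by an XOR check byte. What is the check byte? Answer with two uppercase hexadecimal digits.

22

XOR the bytes together:
  start with 0x8C
  0x8C ⊕ 0xEB = 0x67
  0x67 ⊕ 0xA5 = 0xC2
  0xC2 ⊕ 0x71 = 0xB3
  0xB3 ⊕ 0xF9 = 0x4A
  0x4A ⊕ 0x98 = 0xD2
  0xD2 ⊕ 0x8F = 0x5D
  0x5D ⊕ 0x7F = 0x22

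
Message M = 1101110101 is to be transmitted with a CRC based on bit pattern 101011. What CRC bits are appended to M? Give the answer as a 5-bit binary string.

Append 5 zeros: 110111010100000. Divide by 101011 (XOR where the leading bit is 1):
  pos 0: 110111 XOR 101011 = 011100
  pos 1: 111000 XOR 101011 = 010011
  pos 2: 100111 XOR 101011 = 001100
  pos 4: 110001 XOR 101011 = 011010
  pos 5: 110100 XOR 101011 = 011111
  pos 6: 111110 XOR 101011 = 010101
  pos 7: 101010 XOR 101011 = 000001
Remainder (last 5 bits) = 00100. This is the CRC / FCS.

00100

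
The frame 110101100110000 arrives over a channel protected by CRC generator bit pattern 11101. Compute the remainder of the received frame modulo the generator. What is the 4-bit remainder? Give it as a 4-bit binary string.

Modulo-2 division of 110101100110000 by 11101:
  pos 0: 11010 XOR 11101 = 00111
  pos 2: 11111 XOR 11101 = 00010
  pos 5: 10001 XOR 11101 = 01100
  pos 6: 11001 XOR 11101 = 00100
  pos 8: 10000 XOR 11101 = 01101
  pos 9: 11010 XOR 11101 = 00111
Remainder = 1110 (nonzero — an error is detected).

1110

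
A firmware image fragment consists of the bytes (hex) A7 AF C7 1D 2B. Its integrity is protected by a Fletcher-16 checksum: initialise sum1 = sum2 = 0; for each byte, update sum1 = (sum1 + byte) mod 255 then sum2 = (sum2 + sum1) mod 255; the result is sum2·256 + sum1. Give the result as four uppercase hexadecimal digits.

Running sums (mod 255):
  after byte 0 (A7): sum1=167, sum2=167
  after byte 1 (AF): sum1=87, sum2=254
  after byte 2 (C7): sum1=31, sum2=30
  after byte 3 (1D): sum1=60, sum2=90
  after byte 4 (2B): sum1=103, sum2=193
Checksum = sum2·256 + sum1 = 193·256 + 103 = 49511 = 0xC167.

C167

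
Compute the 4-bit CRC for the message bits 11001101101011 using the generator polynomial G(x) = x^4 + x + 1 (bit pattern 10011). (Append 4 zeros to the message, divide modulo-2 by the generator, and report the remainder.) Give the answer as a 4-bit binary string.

Append 4 zeros: 110011011010110000. Divide by 10011 (XOR where the leading bit is 1):
  pos 0: 11001 XOR 10011 = 01010
  pos 1: 10101 XOR 10011 = 00110
  pos 3: 11001 XOR 10011 = 01010
  pos 4: 10101 XOR 10011 = 00110
  pos 6: 11001 XOR 10011 = 01010
  pos 7: 10100 XOR 10011 = 00111
  pos 9: 11111 XOR 10011 = 01100
  pos 10: 11000 XOR 10011 = 01011
  pos 11: 10110 XOR 10011 = 00101
  pos 13: 10100 XOR 10011 = 00111
Remainder (last 4 bits) = 0111. This is the CRC / FCS.

0111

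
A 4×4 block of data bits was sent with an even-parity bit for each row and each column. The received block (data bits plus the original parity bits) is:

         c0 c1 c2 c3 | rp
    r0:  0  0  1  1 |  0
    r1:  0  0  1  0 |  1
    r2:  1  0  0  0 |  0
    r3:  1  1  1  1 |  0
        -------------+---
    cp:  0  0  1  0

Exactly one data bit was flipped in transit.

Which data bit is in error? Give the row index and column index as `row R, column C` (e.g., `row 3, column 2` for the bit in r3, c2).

row 2, column 1

Recompute each row's even parity and compare to rp:
  r0: data parity 0, sent rp 0 → ok
  r1: data parity 1, sent rp 1 → ok
  r2: data parity 1, sent rp 0 → mismatch
  r3: data parity 0, sent rp 0 → ok
Recompute each column's even parity and compare to cp:
  c0: data parity 0, sent cp 0 → ok
  c1: data parity 1, sent cp 0 → mismatch
  c2: data parity 1, sent cp 1 → ok
  c3: data parity 0, sent cp 0 → ok
Exactly one row (r2) and one column (c1) fail → the flipped bit is at their intersection.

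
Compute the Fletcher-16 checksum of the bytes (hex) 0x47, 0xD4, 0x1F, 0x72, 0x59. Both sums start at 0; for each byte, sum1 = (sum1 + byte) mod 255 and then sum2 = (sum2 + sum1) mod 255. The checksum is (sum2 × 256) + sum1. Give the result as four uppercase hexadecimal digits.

Running sums (mod 255):
  after byte 0 (0x47): sum1=71, sum2=71
  after byte 1 (0xD4): sum1=28, sum2=99
  after byte 2 (0x1F): sum1=59, sum2=158
  after byte 3 (0x72): sum1=173, sum2=76
  after byte 4 (0x59): sum1=7, sum2=83
Checksum = sum2·256 + sum1 = 83·256 + 7 = 21255 = 0x5307.

5307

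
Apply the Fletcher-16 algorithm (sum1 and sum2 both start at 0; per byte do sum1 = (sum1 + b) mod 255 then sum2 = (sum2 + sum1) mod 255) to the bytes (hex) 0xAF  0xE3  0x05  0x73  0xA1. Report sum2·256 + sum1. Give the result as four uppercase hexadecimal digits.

Running sums (mod 255):
  after byte 0 (0xAF): sum1=175, sum2=175
  after byte 1 (0xE3): sum1=147, sum2=67
  after byte 2 (0x05): sum1=152, sum2=219
  after byte 3 (0x73): sum1=12, sum2=231
  after byte 4 (0xA1): sum1=173, sum2=149
Checksum = sum2·256 + sum1 = 149·256 + 173 = 38317 = 0x95AD.

95AD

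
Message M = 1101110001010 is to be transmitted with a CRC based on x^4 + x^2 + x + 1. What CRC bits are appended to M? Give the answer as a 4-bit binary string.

Append 4 zeros: 11011100010100000. Divide by 10111 (XOR where the leading bit is 1):
  pos 0: 11011 XOR 10111 = 01100
  pos 1: 11001 XOR 10111 = 01110
  pos 2: 11100 XOR 10111 = 01011
  pos 3: 10110 XOR 10111 = 00001
  pos 7: 10101 XOR 10111 = 00010
  pos 10: 10000 XOR 10111 = 00111
  pos 12: 11100 XOR 10111 = 01011
Remainder (last 4 bits) = 1011. This is the CRC / FCS.

1011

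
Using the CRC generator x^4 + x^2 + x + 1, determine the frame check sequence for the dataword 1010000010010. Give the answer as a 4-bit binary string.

Append 4 zeros: 10100000100100000. Divide by 10111 (XOR where the leading bit is 1):
  pos 0: 10100 XOR 10111 = 00011
  pos 3: 11000 XOR 10111 = 01111
  pos 4: 11111 XOR 10111 = 01000
  pos 5: 10000 XOR 10111 = 00111
  pos 7: 11101 XOR 10111 = 01010
  pos 8: 10100 XOR 10111 = 00011
  pos 11: 11000 XOR 10111 = 01111
  pos 12: 11110 XOR 10111 = 01001
Remainder (last 4 bits) = 1001. This is the CRC / FCS.

1001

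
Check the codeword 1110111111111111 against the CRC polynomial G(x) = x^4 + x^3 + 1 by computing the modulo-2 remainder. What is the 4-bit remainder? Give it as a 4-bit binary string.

0010

Modulo-2 division of 1110111111111111 by 11001:
  pos 0: 11101 XOR 11001 = 00100
  pos 2: 10011 XOR 11001 = 01010
  pos 3: 10101 XOR 11001 = 01100
  pos 4: 11001 XOR 11001 = 00000
  pos 9: 11111 XOR 11001 = 00110
  pos 11: 11011 XOR 11001 = 00010
Remainder = 0010 (nonzero — an error is detected).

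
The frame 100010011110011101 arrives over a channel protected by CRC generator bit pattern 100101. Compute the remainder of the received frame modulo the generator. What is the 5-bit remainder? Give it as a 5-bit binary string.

Modulo-2 division of 100010011110011101 by 100101:
  pos 0: 100010 XOR 100101 = 000111
  pos 3: 111011 XOR 100101 = 011110
  pos 4: 111101 XOR 100101 = 011000
  pos 5: 110001 XOR 100101 = 010100
  pos 6: 101000 XOR 100101 = 001101
  pos 8: 110101 XOR 100101 = 010000
  pos 9: 100001 XOR 100101 = 000100
  pos 12: 100101 XOR 100101 = 000000
Remainder = 00000 (zero — the frame passes the CRC check).

00000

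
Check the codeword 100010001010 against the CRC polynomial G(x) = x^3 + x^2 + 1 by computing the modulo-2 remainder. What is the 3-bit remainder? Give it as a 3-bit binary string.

Modulo-2 division of 100010001010 by 1101:
  pos 0: 1000 XOR 1101 = 0101
  pos 1: 1011 XOR 1101 = 0110
  pos 2: 1100 XOR 1101 = 0001
  pos 5: 1001 XOR 1101 = 0100
  pos 6: 1000 XOR 1101 = 0101
  pos 7: 1011 XOR 1101 = 0110
  pos 8: 1100 XOR 1101 = 0001
Remainder = 001 (nonzero — an error is detected).

001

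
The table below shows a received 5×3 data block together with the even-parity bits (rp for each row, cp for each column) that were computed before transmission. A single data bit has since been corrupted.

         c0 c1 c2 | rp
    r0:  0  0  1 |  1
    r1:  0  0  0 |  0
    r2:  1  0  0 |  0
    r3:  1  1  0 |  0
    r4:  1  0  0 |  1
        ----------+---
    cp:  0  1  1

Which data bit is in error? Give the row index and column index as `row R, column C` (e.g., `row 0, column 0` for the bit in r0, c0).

Recompute each row's even parity and compare to rp:
  r0: data parity 1, sent rp 1 → ok
  r1: data parity 0, sent rp 0 → ok
  r2: data parity 1, sent rp 0 → mismatch
  r3: data parity 0, sent rp 0 → ok
  r4: data parity 1, sent rp 1 → ok
Recompute each column's even parity and compare to cp:
  c0: data parity 1, sent cp 0 → mismatch
  c1: data parity 1, sent cp 1 → ok
  c2: data parity 1, sent cp 1 → ok
Exactly one row (r2) and one column (c0) fail → the flipped bit is at their intersection.

row 2, column 0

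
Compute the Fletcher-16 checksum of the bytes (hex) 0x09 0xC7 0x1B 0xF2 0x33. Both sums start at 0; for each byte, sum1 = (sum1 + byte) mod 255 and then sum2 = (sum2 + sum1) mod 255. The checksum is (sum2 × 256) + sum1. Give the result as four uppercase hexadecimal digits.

B612

Running sums (mod 255):
  after byte 0 (0x09): sum1=9, sum2=9
  after byte 1 (0xC7): sum1=208, sum2=217
  after byte 2 (0x1B): sum1=235, sum2=197
  after byte 3 (0xF2): sum1=222, sum2=164
  after byte 4 (0x33): sum1=18, sum2=182
Checksum = sum2·256 + sum1 = 182·256 + 18 = 46610 = 0xB612.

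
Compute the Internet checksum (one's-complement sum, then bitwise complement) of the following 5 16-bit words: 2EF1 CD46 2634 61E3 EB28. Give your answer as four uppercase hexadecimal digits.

One's-complement addition (fold any carry out of bit 15 back into bit 0):
  0x2EF1 + 0xCD46 = 0x0FC37
  0xFC37 + 0x2634 = 0x1226B → wrap carry → 0x226C
  0x226C + 0x61E3 = 0x0844F
  0x844F + 0xEB28 = 0x16F77 → wrap carry → 0x6F78
One's-complement sum = 0x6F78.
Checksum = ~0x6F78 & 0xFFFF = 0x9087.

9087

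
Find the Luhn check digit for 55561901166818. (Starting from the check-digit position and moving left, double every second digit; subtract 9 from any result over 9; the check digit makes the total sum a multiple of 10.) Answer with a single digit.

9

Partial digits right→left: 8 1 8 6 6 1 1 0 9 1 6 5 5 5
Double every second digit counting from the check-digit position (so the 1st, 3rd, 5th, ... of the partial from the right).
  doubled (with −9 where >9): 7 7 3 2 9 3 1 → sum 32
  kept as-is: 1 6 1 0 1 5 5 → sum 19
Total = 32 + 19 = 51.
Check digit = (10 − (51 mod 10)) mod 10 = 9.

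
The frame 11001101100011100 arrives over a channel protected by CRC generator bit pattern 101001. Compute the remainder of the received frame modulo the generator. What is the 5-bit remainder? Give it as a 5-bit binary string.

Modulo-2 division of 11001101100011100 by 101001:
  pos 0: 110011 XOR 101001 = 011010
  pos 1: 110100 XOR 101001 = 011101
  pos 2: 111011 XOR 101001 = 010010
  pos 3: 100101 XOR 101001 = 001100
  pos 5: 110000 XOR 101001 = 011001
  pos 6: 110010 XOR 101001 = 011011
  pos 7: 110111 XOR 101001 = 011110
  pos 8: 111101 XOR 101001 = 010100
  pos 9: 101001 XOR 101001 = 000000
Remainder = 00000 (zero — the frame passes the CRC check).

00000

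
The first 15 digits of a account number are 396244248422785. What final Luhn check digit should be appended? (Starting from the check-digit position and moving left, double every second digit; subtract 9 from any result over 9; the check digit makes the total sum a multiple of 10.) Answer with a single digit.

9

Partial digits right→left: 5 8 7 2 2 4 8 4 2 4 4 2 6 9 3
Double every second digit counting from the check-digit position (so the 1st, 3rd, 5th, ... of the partial from the right).
  doubled (with −9 where >9): 1 5 4 7 4 8 3 6 → sum 38
  kept as-is: 8 2 4 4 4 2 9 → sum 33
Total = 38 + 33 = 71.
Check digit = (10 − (71 mod 10)) mod 10 = 9.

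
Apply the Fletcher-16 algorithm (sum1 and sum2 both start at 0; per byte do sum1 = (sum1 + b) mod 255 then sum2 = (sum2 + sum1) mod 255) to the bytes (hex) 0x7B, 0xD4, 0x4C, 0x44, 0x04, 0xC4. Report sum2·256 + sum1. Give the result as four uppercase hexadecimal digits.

Running sums (mod 255):
  after byte 0 (0x7B): sum1=123, sum2=123
  after byte 1 (0xD4): sum1=80, sum2=203
  after byte 2 (0x4C): sum1=156, sum2=104
  after byte 3 (0x44): sum1=224, sum2=73
  after byte 4 (0x04): sum1=228, sum2=46
  after byte 5 (0xC4): sum1=169, sum2=215
Checksum = sum2·256 + sum1 = 215·256 + 169 = 55209 = 0xD7A9.

D7A9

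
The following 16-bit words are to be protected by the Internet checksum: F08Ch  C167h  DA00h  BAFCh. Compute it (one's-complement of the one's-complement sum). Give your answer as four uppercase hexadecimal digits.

One's-complement addition (fold any carry out of bit 15 back into bit 0):
  0xF08C + 0xC167 = 0x1B1F3 → wrap carry → 0xB1F4
  0xB1F4 + 0xDA00 = 0x18BF4 → wrap carry → 0x8BF5
  0x8BF5 + 0xBAFC = 0x146F1 → wrap carry → 0x46F2
One's-complement sum = 0x46F2.
Checksum = ~0x46F2 & 0xFFFF = 0xB90D.

B90D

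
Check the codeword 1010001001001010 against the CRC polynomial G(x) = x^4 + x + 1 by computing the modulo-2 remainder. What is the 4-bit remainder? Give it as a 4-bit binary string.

Modulo-2 division of 1010001001001010 by 10011:
  pos 0: 10100 XOR 10011 = 00111
  pos 2: 11101 XOR 10011 = 01110
  pos 3: 11100 XOR 10011 = 01111
  pos 4: 11110 XOR 10011 = 01101
  pos 5: 11011 XOR 10011 = 01000
  pos 6: 10000 XOR 10011 = 00011
  pos 9: 11010 XOR 10011 = 01001
  pos 10: 10011 XOR 10011 = 00000
Remainder = 0000 (zero — the frame passes the CRC check).

0000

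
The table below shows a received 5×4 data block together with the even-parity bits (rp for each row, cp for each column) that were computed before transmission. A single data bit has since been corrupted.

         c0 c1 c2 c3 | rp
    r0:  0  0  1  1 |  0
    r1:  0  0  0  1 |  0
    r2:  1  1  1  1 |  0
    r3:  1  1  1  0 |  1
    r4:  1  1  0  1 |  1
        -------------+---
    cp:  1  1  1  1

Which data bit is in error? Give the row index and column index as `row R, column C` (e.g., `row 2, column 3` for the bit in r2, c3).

row 1, column 3

Recompute each row's even parity and compare to rp:
  r0: data parity 0, sent rp 0 → ok
  r1: data parity 1, sent rp 0 → mismatch
  r2: data parity 0, sent rp 0 → ok
  r3: data parity 1, sent rp 1 → ok
  r4: data parity 1, sent rp 1 → ok
Recompute each column's even parity and compare to cp:
  c0: data parity 1, sent cp 1 → ok
  c1: data parity 1, sent cp 1 → ok
  c2: data parity 1, sent cp 1 → ok
  c3: data parity 0, sent cp 1 → mismatch
Exactly one row (r1) and one column (c3) fail → the flipped bit is at their intersection.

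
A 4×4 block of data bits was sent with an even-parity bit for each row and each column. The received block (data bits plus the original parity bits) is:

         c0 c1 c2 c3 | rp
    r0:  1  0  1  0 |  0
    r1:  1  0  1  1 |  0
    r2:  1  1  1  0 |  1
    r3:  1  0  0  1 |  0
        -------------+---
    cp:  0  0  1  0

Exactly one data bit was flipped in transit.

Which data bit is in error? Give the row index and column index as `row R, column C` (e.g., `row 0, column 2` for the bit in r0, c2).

row 1, column 1

Recompute each row's even parity and compare to rp:
  r0: data parity 0, sent rp 0 → ok
  r1: data parity 1, sent rp 0 → mismatch
  r2: data parity 1, sent rp 1 → ok
  r3: data parity 0, sent rp 0 → ok
Recompute each column's even parity and compare to cp:
  c0: data parity 0, sent cp 0 → ok
  c1: data parity 1, sent cp 0 → mismatch
  c2: data parity 1, sent cp 1 → ok
  c3: data parity 0, sent cp 0 → ok
Exactly one row (r1) and one column (c1) fail → the flipped bit is at their intersection.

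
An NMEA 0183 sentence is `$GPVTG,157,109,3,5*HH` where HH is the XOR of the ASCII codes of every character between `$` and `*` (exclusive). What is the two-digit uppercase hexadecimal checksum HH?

XOR the ASCII codes of the payload characters:
  'G' = 0x47 → acc = 0x47
  'P' = 0x50 → acc = 0x17
  'V' = 0x56 → acc = 0x41
  'T' = 0x54 → acc = 0x15
  'G' = 0x47 → acc = 0x52
  ',' = 0x2C → acc = 0x7E
  '1' = 0x31 → acc = 0x4F
  '5' = 0x35 → acc = 0x7A
  '7' = 0x37 → acc = 0x4D
  ',' = 0x2C → acc = 0x61
  '1' = 0x31 → acc = 0x50
  '0' = 0x30 → acc = 0x60
  '9' = 0x39 → acc = 0x59
  ',' = 0x2C → acc = 0x75
  '3' = 0x33 → acc = 0x46
  ',' = 0x2C → acc = 0x6A
  '5' = 0x35 → acc = 0x5F
Checksum = 0x5F.

5F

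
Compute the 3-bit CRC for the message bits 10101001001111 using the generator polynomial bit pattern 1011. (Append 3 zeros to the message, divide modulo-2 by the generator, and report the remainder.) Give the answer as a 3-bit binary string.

Append 3 zeros: 10101001001111000. Divide by 1011 (XOR where the leading bit is 1):
  pos 0: 1010 XOR 1011 = 0001
  pos 3: 1100 XOR 1011 = 0111
  pos 4: 1111 XOR 1011 = 0100
  pos 5: 1000 XOR 1011 = 0011
  pos 7: 1101 XOR 1011 = 0110
  pos 8: 1101 XOR 1011 = 0110
  pos 9: 1101 XOR 1011 = 0110
  pos 10: 1101 XOR 1011 = 0110
  pos 11: 1100 XOR 1011 = 0111
  pos 12: 1110 XOR 1011 = 0101
  pos 13: 1010 XOR 1011 = 0001
Remainder (last 3 bits) = 001. This is the CRC / FCS.

001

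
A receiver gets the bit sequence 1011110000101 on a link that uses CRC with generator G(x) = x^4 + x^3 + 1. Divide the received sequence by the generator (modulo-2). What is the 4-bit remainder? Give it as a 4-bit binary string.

0000

Modulo-2 division of 1011110000101 by 11001:
  pos 0: 10111 XOR 11001 = 01110
  pos 1: 11101 XOR 11001 = 00100
  pos 3: 10000 XOR 11001 = 01001
  pos 4: 10010 XOR 11001 = 01011
  pos 5: 10110 XOR 11001 = 01111
  pos 6: 11111 XOR 11001 = 00110
  pos 8: 11001 XOR 11001 = 00000
Remainder = 0000 (zero — the frame passes the CRC check).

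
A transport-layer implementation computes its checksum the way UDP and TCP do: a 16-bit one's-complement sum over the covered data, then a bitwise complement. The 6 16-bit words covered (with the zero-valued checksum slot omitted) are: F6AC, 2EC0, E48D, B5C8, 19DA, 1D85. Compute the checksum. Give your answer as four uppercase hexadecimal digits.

One's-complement addition (fold any carry out of bit 15 back into bit 0):
  0xF6AC + 0x2EC0 = 0x1256C → wrap carry → 0x256D
  0x256D + 0xE48D = 0x109FA → wrap carry → 0x09FB
  0x09FB + 0xB5C8 = 0x0BFC3
  0xBFC3 + 0x19DA = 0x0D99D
  0xD99D + 0x1D85 = 0x0F722
One's-complement sum = 0xF722.
Checksum = ~0xF722 & 0xFFFF = 0x08DD.

08DD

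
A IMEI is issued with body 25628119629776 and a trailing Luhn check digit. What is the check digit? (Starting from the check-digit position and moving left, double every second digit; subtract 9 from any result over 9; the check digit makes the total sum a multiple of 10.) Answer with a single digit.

Partial digits right→left: 6 7 7 9 2 6 9 1 1 8 2 6 5 2
Double every second digit counting from the check-digit position (so the 1st, 3rd, 5th, ... of the partial from the right).
  doubled (with −9 where >9): 3 5 4 9 2 4 1 → sum 28
  kept as-is: 7 9 6 1 8 6 2 → sum 39
Total = 28 + 39 = 67.
Check digit = (10 − (67 mod 10)) mod 10 = 3.

3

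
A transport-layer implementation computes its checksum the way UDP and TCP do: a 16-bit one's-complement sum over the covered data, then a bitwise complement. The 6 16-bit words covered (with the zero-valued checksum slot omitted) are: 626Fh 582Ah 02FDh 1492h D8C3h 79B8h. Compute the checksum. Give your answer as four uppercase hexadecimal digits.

One's-complement addition (fold any carry out of bit 15 back into bit 0):
  0x626F + 0x582A = 0x0BA99
  0xBA99 + 0x02FD = 0x0BD96
  0xBD96 + 0x1492 = 0x0D228
  0xD228 + 0xD8C3 = 0x1AAEB → wrap carry → 0xAAEC
  0xAAEC + 0x79B8 = 0x124A4 → wrap carry → 0x24A5
One's-complement sum = 0x24A5.
Checksum = ~0x24A5 & 0xFFFF = 0xDB5A.

DB5A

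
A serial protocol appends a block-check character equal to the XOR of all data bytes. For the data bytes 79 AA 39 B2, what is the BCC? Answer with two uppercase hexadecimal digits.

XOR the bytes together:
  start with 0x79
  0x79 ⊕ 0xAA = 0xD3
  0xD3 ⊕ 0x39 = 0xEA
  0xEA ⊕ 0xB2 = 0x58

58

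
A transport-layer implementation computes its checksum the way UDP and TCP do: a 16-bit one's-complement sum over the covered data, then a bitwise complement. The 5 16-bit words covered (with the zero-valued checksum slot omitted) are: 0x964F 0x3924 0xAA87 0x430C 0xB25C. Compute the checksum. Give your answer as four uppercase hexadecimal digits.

909B

One's-complement addition (fold any carry out of bit 15 back into bit 0):
  0x964F + 0x3924 = 0x0CF73
  0xCF73 + 0xAA87 = 0x179FA → wrap carry → 0x79FB
  0x79FB + 0x430C = 0x0BD07
  0xBD07 + 0xB25C = 0x16F63 → wrap carry → 0x6F64
One's-complement sum = 0x6F64.
Checksum = ~0x6F64 & 0xFFFF = 0x909B.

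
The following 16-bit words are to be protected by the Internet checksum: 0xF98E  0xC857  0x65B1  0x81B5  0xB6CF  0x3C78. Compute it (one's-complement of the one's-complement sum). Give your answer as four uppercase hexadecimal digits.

636A

One's-complement addition (fold any carry out of bit 15 back into bit 0):
  0xF98E + 0xC857 = 0x1C1E5 → wrap carry → 0xC1E6
  0xC1E6 + 0x65B1 = 0x12797 → wrap carry → 0x2798
  0x2798 + 0x81B5 = 0x0A94D
  0xA94D + 0xB6CF = 0x1601C → wrap carry → 0x601D
  0x601D + 0x3C78 = 0x09C95
One's-complement sum = 0x9C95.
Checksum = ~0x9C95 & 0xFFFF = 0x636A.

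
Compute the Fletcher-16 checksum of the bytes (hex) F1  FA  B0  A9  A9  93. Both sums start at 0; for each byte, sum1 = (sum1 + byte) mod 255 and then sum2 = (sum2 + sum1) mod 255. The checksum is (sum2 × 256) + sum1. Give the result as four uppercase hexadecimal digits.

3984

Running sums (mod 255):
  after byte 0 (F1): sum1=241, sum2=241
  after byte 1 (FA): sum1=236, sum2=222
  after byte 2 (B0): sum1=157, sum2=124
  after byte 3 (A9): sum1=71, sum2=195
  after byte 4 (A9): sum1=240, sum2=180
  after byte 5 (93): sum1=132, sum2=57
Checksum = sum2·256 + sum1 = 57·256 + 132 = 14724 = 0x3984.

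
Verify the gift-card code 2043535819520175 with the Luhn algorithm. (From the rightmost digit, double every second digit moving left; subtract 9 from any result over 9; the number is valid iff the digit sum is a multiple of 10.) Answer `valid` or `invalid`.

From the right, keep odd positions and double even positions (subtract 9 from any doubled value over 9):
  doubled (positions 2,4,...): 5 0 1 2 1 1 8 4 → sum 22
  kept (positions 1,3,...): 5 1 2 9 8 3 3 0 → sum 31
Total = 53.
53 mod 10 = 3, so the number is invalid.

invalid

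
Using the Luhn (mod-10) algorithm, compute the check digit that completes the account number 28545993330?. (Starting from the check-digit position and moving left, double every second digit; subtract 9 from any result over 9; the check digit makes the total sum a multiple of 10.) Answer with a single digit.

2

Partial digits right→left: 0 3 3 3 9 9 5 4 5 8 2
Double every second digit counting from the check-digit position (so the 1st, 3rd, 5th, ... of the partial from the right).
  doubled (with −9 where >9): 0 6 9 1 1 4 → sum 21
  kept as-is: 3 3 9 4 8 → sum 27
Total = 21 + 27 = 48.
Check digit = (10 − (48 mod 10)) mod 10 = 2.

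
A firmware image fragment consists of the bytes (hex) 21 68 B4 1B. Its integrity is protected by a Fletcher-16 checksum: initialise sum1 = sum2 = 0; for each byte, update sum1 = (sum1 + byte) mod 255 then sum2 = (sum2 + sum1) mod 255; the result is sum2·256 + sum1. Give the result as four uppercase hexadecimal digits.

Running sums (mod 255):
  after byte 0 (21): sum1=33, sum2=33
  after byte 1 (68): sum1=137, sum2=170
  after byte 2 (B4): sum1=62, sum2=232
  after byte 3 (1B): sum1=89, sum2=66
Checksum = sum2·256 + sum1 = 66·256 + 89 = 16985 = 0x4259.

4259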